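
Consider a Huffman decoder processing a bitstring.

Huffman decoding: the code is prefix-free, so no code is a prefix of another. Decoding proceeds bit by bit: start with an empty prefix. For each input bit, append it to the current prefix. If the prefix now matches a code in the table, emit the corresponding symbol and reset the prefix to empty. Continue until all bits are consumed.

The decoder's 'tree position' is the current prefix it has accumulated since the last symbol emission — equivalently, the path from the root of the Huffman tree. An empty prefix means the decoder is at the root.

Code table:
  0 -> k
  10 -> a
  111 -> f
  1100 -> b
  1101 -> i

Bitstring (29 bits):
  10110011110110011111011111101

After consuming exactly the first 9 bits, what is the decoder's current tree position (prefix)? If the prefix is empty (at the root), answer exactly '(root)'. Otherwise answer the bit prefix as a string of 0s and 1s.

Answer: (root)

Derivation:
Bit 0: prefix='1' (no match yet)
Bit 1: prefix='10' -> emit 'a', reset
Bit 2: prefix='1' (no match yet)
Bit 3: prefix='11' (no match yet)
Bit 4: prefix='110' (no match yet)
Bit 5: prefix='1100' -> emit 'b', reset
Bit 6: prefix='1' (no match yet)
Bit 7: prefix='11' (no match yet)
Bit 8: prefix='111' -> emit 'f', reset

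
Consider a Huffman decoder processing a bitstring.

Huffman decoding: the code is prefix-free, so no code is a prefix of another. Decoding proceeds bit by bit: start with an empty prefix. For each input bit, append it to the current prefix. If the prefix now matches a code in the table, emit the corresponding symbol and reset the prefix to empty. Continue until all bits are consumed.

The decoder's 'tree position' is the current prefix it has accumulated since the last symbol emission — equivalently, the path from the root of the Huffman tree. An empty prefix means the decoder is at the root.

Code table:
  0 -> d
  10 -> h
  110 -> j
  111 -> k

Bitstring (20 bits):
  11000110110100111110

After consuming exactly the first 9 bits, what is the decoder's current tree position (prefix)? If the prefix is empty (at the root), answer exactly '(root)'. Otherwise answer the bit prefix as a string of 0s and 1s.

Answer: 1

Derivation:
Bit 0: prefix='1' (no match yet)
Bit 1: prefix='11' (no match yet)
Bit 2: prefix='110' -> emit 'j', reset
Bit 3: prefix='0' -> emit 'd', reset
Bit 4: prefix='0' -> emit 'd', reset
Bit 5: prefix='1' (no match yet)
Bit 6: prefix='11' (no match yet)
Bit 7: prefix='110' -> emit 'j', reset
Bit 8: prefix='1' (no match yet)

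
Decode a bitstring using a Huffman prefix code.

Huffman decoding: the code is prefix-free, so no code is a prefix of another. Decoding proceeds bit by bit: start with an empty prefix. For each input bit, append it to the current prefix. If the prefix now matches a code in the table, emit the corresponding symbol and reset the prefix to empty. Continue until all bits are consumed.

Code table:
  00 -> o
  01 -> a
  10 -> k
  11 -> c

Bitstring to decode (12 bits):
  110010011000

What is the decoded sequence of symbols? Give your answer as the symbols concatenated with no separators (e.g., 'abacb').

Bit 0: prefix='1' (no match yet)
Bit 1: prefix='11' -> emit 'c', reset
Bit 2: prefix='0' (no match yet)
Bit 3: prefix='00' -> emit 'o', reset
Bit 4: prefix='1' (no match yet)
Bit 5: prefix='10' -> emit 'k', reset
Bit 6: prefix='0' (no match yet)
Bit 7: prefix='01' -> emit 'a', reset
Bit 8: prefix='1' (no match yet)
Bit 9: prefix='10' -> emit 'k', reset
Bit 10: prefix='0' (no match yet)
Bit 11: prefix='00' -> emit 'o', reset

Answer: cokako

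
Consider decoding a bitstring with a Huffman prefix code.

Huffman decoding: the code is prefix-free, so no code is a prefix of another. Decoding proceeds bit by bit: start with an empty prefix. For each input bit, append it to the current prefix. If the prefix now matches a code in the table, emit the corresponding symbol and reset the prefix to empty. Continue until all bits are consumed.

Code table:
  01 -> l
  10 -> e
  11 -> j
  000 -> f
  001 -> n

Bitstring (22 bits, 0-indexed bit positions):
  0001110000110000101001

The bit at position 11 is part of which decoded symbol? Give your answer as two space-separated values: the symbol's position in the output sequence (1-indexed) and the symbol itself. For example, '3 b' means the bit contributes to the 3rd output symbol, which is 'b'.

Bit 0: prefix='0' (no match yet)
Bit 1: prefix='00' (no match yet)
Bit 2: prefix='000' -> emit 'f', reset
Bit 3: prefix='1' (no match yet)
Bit 4: prefix='11' -> emit 'j', reset
Bit 5: prefix='1' (no match yet)
Bit 6: prefix='10' -> emit 'e', reset
Bit 7: prefix='0' (no match yet)
Bit 8: prefix='00' (no match yet)
Bit 9: prefix='000' -> emit 'f', reset
Bit 10: prefix='1' (no match yet)
Bit 11: prefix='11' -> emit 'j', reset
Bit 12: prefix='0' (no match yet)
Bit 13: prefix='00' (no match yet)
Bit 14: prefix='000' -> emit 'f', reset
Bit 15: prefix='0' (no match yet)

Answer: 5 j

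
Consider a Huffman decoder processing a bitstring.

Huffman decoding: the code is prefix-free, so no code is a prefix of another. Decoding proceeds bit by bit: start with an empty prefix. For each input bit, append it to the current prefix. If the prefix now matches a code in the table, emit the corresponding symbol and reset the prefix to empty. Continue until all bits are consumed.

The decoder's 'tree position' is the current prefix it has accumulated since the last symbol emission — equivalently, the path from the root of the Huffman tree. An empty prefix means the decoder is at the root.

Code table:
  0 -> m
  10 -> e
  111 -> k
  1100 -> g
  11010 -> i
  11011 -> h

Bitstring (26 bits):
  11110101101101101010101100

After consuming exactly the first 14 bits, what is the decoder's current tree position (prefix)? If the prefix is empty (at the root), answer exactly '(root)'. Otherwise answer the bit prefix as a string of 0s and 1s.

Answer: 1

Derivation:
Bit 0: prefix='1' (no match yet)
Bit 1: prefix='11' (no match yet)
Bit 2: prefix='111' -> emit 'k', reset
Bit 3: prefix='1' (no match yet)
Bit 4: prefix='10' -> emit 'e', reset
Bit 5: prefix='1' (no match yet)
Bit 6: prefix='10' -> emit 'e', reset
Bit 7: prefix='1' (no match yet)
Bit 8: prefix='11' (no match yet)
Bit 9: prefix='110' (no match yet)
Bit 10: prefix='1101' (no match yet)
Bit 11: prefix='11011' -> emit 'h', reset
Bit 12: prefix='0' -> emit 'm', reset
Bit 13: prefix='1' (no match yet)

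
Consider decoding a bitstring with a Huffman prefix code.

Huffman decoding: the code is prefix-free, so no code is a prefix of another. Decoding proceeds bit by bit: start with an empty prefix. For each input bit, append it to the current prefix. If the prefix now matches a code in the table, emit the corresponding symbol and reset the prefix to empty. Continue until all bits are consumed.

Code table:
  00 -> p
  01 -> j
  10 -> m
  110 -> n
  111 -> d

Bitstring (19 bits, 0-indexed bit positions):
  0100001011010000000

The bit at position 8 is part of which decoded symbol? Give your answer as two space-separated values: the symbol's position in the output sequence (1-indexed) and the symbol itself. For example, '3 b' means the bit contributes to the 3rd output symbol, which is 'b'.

Answer: 5 n

Derivation:
Bit 0: prefix='0' (no match yet)
Bit 1: prefix='01' -> emit 'j', reset
Bit 2: prefix='0' (no match yet)
Bit 3: prefix='00' -> emit 'p', reset
Bit 4: prefix='0' (no match yet)
Bit 5: prefix='00' -> emit 'p', reset
Bit 6: prefix='1' (no match yet)
Bit 7: prefix='10' -> emit 'm', reset
Bit 8: prefix='1' (no match yet)
Bit 9: prefix='11' (no match yet)
Bit 10: prefix='110' -> emit 'n', reset
Bit 11: prefix='1' (no match yet)
Bit 12: prefix='10' -> emit 'm', reset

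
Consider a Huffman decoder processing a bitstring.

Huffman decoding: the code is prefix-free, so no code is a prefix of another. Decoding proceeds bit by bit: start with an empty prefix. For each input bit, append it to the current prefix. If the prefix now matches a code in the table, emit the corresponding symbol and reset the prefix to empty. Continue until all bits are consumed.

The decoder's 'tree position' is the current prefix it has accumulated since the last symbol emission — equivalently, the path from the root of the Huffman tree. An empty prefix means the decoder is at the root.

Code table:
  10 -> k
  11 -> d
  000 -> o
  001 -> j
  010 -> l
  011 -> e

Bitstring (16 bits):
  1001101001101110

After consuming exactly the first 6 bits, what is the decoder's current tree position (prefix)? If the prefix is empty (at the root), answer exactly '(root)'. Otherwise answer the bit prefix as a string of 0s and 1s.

Answer: 0

Derivation:
Bit 0: prefix='1' (no match yet)
Bit 1: prefix='10' -> emit 'k', reset
Bit 2: prefix='0' (no match yet)
Bit 3: prefix='01' (no match yet)
Bit 4: prefix='011' -> emit 'e', reset
Bit 5: prefix='0' (no match yet)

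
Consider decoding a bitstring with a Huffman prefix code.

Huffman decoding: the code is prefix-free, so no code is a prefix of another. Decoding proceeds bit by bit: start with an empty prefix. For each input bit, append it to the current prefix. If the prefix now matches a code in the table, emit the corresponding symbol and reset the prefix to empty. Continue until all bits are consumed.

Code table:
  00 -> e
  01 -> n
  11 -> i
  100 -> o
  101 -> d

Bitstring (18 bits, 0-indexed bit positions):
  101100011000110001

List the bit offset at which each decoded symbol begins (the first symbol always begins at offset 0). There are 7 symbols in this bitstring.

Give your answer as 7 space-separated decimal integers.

Bit 0: prefix='1' (no match yet)
Bit 1: prefix='10' (no match yet)
Bit 2: prefix='101' -> emit 'd', reset
Bit 3: prefix='1' (no match yet)
Bit 4: prefix='10' (no match yet)
Bit 5: prefix='100' -> emit 'o', reset
Bit 6: prefix='0' (no match yet)
Bit 7: prefix='01' -> emit 'n', reset
Bit 8: prefix='1' (no match yet)
Bit 9: prefix='10' (no match yet)
Bit 10: prefix='100' -> emit 'o', reset
Bit 11: prefix='0' (no match yet)
Bit 12: prefix='01' -> emit 'n', reset
Bit 13: prefix='1' (no match yet)
Bit 14: prefix='10' (no match yet)
Bit 15: prefix='100' -> emit 'o', reset
Bit 16: prefix='0' (no match yet)
Bit 17: prefix='01' -> emit 'n', reset

Answer: 0 3 6 8 11 13 16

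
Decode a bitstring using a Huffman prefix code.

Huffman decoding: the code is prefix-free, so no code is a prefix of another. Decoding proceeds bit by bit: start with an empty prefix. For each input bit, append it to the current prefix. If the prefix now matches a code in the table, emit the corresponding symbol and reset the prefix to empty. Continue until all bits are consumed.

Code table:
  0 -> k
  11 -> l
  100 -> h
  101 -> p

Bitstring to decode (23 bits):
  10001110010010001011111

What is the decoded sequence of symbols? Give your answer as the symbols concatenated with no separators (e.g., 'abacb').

Bit 0: prefix='1' (no match yet)
Bit 1: prefix='10' (no match yet)
Bit 2: prefix='100' -> emit 'h', reset
Bit 3: prefix='0' -> emit 'k', reset
Bit 4: prefix='1' (no match yet)
Bit 5: prefix='11' -> emit 'l', reset
Bit 6: prefix='1' (no match yet)
Bit 7: prefix='10' (no match yet)
Bit 8: prefix='100' -> emit 'h', reset
Bit 9: prefix='1' (no match yet)
Bit 10: prefix='10' (no match yet)
Bit 11: prefix='100' -> emit 'h', reset
Bit 12: prefix='1' (no match yet)
Bit 13: prefix='10' (no match yet)
Bit 14: prefix='100' -> emit 'h', reset
Bit 15: prefix='0' -> emit 'k', reset
Bit 16: prefix='1' (no match yet)
Bit 17: prefix='10' (no match yet)
Bit 18: prefix='101' -> emit 'p', reset
Bit 19: prefix='1' (no match yet)
Bit 20: prefix='11' -> emit 'l', reset
Bit 21: prefix='1' (no match yet)
Bit 22: prefix='11' -> emit 'l', reset

Answer: hklhhhkpll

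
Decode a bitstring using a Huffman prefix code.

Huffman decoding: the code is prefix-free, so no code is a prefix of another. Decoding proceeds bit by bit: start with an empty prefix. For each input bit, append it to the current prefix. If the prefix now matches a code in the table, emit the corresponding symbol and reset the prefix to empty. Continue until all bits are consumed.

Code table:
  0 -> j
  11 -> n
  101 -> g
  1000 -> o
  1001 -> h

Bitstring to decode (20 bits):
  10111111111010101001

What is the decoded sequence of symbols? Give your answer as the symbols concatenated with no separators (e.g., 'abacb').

Answer: gnnnnjgjh

Derivation:
Bit 0: prefix='1' (no match yet)
Bit 1: prefix='10' (no match yet)
Bit 2: prefix='101' -> emit 'g', reset
Bit 3: prefix='1' (no match yet)
Bit 4: prefix='11' -> emit 'n', reset
Bit 5: prefix='1' (no match yet)
Bit 6: prefix='11' -> emit 'n', reset
Bit 7: prefix='1' (no match yet)
Bit 8: prefix='11' -> emit 'n', reset
Bit 9: prefix='1' (no match yet)
Bit 10: prefix='11' -> emit 'n', reset
Bit 11: prefix='0' -> emit 'j', reset
Bit 12: prefix='1' (no match yet)
Bit 13: prefix='10' (no match yet)
Bit 14: prefix='101' -> emit 'g', reset
Bit 15: prefix='0' -> emit 'j', reset
Bit 16: prefix='1' (no match yet)
Bit 17: prefix='10' (no match yet)
Bit 18: prefix='100' (no match yet)
Bit 19: prefix='1001' -> emit 'h', reset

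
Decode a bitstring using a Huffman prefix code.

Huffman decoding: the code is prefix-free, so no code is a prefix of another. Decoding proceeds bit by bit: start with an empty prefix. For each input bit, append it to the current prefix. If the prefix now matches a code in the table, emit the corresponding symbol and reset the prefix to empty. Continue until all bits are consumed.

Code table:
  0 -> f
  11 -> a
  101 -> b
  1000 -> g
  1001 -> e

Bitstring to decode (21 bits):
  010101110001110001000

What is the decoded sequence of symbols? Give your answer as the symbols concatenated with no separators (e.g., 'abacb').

Answer: fbfagagg

Derivation:
Bit 0: prefix='0' -> emit 'f', reset
Bit 1: prefix='1' (no match yet)
Bit 2: prefix='10' (no match yet)
Bit 3: prefix='101' -> emit 'b', reset
Bit 4: prefix='0' -> emit 'f', reset
Bit 5: prefix='1' (no match yet)
Bit 6: prefix='11' -> emit 'a', reset
Bit 7: prefix='1' (no match yet)
Bit 8: prefix='10' (no match yet)
Bit 9: prefix='100' (no match yet)
Bit 10: prefix='1000' -> emit 'g', reset
Bit 11: prefix='1' (no match yet)
Bit 12: prefix='11' -> emit 'a', reset
Bit 13: prefix='1' (no match yet)
Bit 14: prefix='10' (no match yet)
Bit 15: prefix='100' (no match yet)
Bit 16: prefix='1000' -> emit 'g', reset
Bit 17: prefix='1' (no match yet)
Bit 18: prefix='10' (no match yet)
Bit 19: prefix='100' (no match yet)
Bit 20: prefix='1000' -> emit 'g', reset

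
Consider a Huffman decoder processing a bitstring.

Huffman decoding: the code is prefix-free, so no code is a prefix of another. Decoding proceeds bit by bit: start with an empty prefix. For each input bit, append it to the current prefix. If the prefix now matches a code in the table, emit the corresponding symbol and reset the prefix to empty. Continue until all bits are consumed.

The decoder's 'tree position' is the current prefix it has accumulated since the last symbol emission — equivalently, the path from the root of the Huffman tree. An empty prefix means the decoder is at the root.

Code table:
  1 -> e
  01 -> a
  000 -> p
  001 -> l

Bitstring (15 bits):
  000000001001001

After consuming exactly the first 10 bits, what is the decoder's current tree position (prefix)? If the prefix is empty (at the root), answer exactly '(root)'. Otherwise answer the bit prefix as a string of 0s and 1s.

Bit 0: prefix='0' (no match yet)
Bit 1: prefix='00' (no match yet)
Bit 2: prefix='000' -> emit 'p', reset
Bit 3: prefix='0' (no match yet)
Bit 4: prefix='00' (no match yet)
Bit 5: prefix='000' -> emit 'p', reset
Bit 6: prefix='0' (no match yet)
Bit 7: prefix='00' (no match yet)
Bit 8: prefix='001' -> emit 'l', reset
Bit 9: prefix='0' (no match yet)

Answer: 0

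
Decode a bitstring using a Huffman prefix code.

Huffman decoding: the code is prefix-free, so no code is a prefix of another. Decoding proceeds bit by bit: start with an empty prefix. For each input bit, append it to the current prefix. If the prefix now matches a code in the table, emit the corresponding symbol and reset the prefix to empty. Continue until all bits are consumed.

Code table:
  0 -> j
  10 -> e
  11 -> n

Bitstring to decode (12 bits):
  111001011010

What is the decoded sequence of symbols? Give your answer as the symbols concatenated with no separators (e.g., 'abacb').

Answer: nejenje

Derivation:
Bit 0: prefix='1' (no match yet)
Bit 1: prefix='11' -> emit 'n', reset
Bit 2: prefix='1' (no match yet)
Bit 3: prefix='10' -> emit 'e', reset
Bit 4: prefix='0' -> emit 'j', reset
Bit 5: prefix='1' (no match yet)
Bit 6: prefix='10' -> emit 'e', reset
Bit 7: prefix='1' (no match yet)
Bit 8: prefix='11' -> emit 'n', reset
Bit 9: prefix='0' -> emit 'j', reset
Bit 10: prefix='1' (no match yet)
Bit 11: prefix='10' -> emit 'e', reset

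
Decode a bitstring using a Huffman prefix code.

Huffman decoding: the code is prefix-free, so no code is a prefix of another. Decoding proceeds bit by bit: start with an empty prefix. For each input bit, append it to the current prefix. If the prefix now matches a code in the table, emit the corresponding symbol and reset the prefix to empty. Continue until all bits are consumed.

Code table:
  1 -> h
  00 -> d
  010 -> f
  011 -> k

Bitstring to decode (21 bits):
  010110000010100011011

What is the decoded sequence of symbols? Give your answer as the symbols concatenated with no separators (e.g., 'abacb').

Bit 0: prefix='0' (no match yet)
Bit 1: prefix='01' (no match yet)
Bit 2: prefix='010' -> emit 'f', reset
Bit 3: prefix='1' -> emit 'h', reset
Bit 4: prefix='1' -> emit 'h', reset
Bit 5: prefix='0' (no match yet)
Bit 6: prefix='00' -> emit 'd', reset
Bit 7: prefix='0' (no match yet)
Bit 8: prefix='00' -> emit 'd', reset
Bit 9: prefix='0' (no match yet)
Bit 10: prefix='01' (no match yet)
Bit 11: prefix='010' -> emit 'f', reset
Bit 12: prefix='1' -> emit 'h', reset
Bit 13: prefix='0' (no match yet)
Bit 14: prefix='00' -> emit 'd', reset
Bit 15: prefix='0' (no match yet)
Bit 16: prefix='01' (no match yet)
Bit 17: prefix='011' -> emit 'k', reset
Bit 18: prefix='0' (no match yet)
Bit 19: prefix='01' (no match yet)
Bit 20: prefix='011' -> emit 'k', reset

Answer: fhhddfhdkk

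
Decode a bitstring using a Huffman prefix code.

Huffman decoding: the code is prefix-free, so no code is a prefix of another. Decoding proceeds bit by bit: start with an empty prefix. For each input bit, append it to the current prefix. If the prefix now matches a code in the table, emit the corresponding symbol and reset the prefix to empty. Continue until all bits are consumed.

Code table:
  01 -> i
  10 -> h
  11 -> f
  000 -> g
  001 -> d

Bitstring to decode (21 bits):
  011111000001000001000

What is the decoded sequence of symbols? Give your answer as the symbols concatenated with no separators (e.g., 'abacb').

Answer: iffgdgdg

Derivation:
Bit 0: prefix='0' (no match yet)
Bit 1: prefix='01' -> emit 'i', reset
Bit 2: prefix='1' (no match yet)
Bit 3: prefix='11' -> emit 'f', reset
Bit 4: prefix='1' (no match yet)
Bit 5: prefix='11' -> emit 'f', reset
Bit 6: prefix='0' (no match yet)
Bit 7: prefix='00' (no match yet)
Bit 8: prefix='000' -> emit 'g', reset
Bit 9: prefix='0' (no match yet)
Bit 10: prefix='00' (no match yet)
Bit 11: prefix='001' -> emit 'd', reset
Bit 12: prefix='0' (no match yet)
Bit 13: prefix='00' (no match yet)
Bit 14: prefix='000' -> emit 'g', reset
Bit 15: prefix='0' (no match yet)
Bit 16: prefix='00' (no match yet)
Bit 17: prefix='001' -> emit 'd', reset
Bit 18: prefix='0' (no match yet)
Bit 19: prefix='00' (no match yet)
Bit 20: prefix='000' -> emit 'g', reset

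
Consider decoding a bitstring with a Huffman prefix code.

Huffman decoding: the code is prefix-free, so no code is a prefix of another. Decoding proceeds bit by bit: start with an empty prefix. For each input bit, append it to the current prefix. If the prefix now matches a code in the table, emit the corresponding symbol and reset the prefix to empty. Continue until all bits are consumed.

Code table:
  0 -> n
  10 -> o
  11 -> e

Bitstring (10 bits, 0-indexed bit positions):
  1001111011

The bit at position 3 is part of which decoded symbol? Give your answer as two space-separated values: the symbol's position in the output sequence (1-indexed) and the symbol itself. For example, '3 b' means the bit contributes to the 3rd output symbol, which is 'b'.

Bit 0: prefix='1' (no match yet)
Bit 1: prefix='10' -> emit 'o', reset
Bit 2: prefix='0' -> emit 'n', reset
Bit 3: prefix='1' (no match yet)
Bit 4: prefix='11' -> emit 'e', reset
Bit 5: prefix='1' (no match yet)
Bit 6: prefix='11' -> emit 'e', reset
Bit 7: prefix='0' -> emit 'n', reset

Answer: 3 e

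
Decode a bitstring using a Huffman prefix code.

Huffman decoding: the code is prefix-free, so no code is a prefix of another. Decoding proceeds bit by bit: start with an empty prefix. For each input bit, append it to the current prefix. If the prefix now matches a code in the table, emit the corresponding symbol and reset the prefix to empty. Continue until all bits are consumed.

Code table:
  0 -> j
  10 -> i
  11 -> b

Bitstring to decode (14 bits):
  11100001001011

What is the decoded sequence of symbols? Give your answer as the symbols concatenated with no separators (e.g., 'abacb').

Answer: bijjjijib

Derivation:
Bit 0: prefix='1' (no match yet)
Bit 1: prefix='11' -> emit 'b', reset
Bit 2: prefix='1' (no match yet)
Bit 3: prefix='10' -> emit 'i', reset
Bit 4: prefix='0' -> emit 'j', reset
Bit 5: prefix='0' -> emit 'j', reset
Bit 6: prefix='0' -> emit 'j', reset
Bit 7: prefix='1' (no match yet)
Bit 8: prefix='10' -> emit 'i', reset
Bit 9: prefix='0' -> emit 'j', reset
Bit 10: prefix='1' (no match yet)
Bit 11: prefix='10' -> emit 'i', reset
Bit 12: prefix='1' (no match yet)
Bit 13: prefix='11' -> emit 'b', reset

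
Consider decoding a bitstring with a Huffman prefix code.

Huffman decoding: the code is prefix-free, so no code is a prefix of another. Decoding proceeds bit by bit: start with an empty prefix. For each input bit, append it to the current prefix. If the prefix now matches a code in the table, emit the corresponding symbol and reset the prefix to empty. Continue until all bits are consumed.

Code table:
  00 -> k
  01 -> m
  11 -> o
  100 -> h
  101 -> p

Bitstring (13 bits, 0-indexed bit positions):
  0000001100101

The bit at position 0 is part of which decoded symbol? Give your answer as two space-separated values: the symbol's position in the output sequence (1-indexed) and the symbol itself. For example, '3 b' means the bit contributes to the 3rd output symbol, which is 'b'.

Bit 0: prefix='0' (no match yet)
Bit 1: prefix='00' -> emit 'k', reset
Bit 2: prefix='0' (no match yet)
Bit 3: prefix='00' -> emit 'k', reset
Bit 4: prefix='0' (no match yet)

Answer: 1 k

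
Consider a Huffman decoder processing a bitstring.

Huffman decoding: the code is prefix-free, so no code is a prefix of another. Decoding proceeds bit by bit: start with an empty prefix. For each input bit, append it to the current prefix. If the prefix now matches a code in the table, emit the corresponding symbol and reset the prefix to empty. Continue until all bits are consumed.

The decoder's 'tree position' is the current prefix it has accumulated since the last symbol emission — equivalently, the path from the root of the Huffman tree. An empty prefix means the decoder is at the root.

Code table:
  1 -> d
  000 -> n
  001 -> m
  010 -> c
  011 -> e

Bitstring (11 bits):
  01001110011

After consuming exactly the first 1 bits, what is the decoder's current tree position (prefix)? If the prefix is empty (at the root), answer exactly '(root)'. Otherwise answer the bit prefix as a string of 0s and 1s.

Answer: 0

Derivation:
Bit 0: prefix='0' (no match yet)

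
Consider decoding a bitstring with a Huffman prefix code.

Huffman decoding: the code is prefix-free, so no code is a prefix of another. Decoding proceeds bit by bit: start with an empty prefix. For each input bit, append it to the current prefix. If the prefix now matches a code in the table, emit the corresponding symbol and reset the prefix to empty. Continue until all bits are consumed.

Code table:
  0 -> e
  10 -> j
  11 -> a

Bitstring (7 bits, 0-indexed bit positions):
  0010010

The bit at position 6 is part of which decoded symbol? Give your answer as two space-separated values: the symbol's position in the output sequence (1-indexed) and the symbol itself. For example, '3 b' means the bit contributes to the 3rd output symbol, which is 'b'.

Bit 0: prefix='0' -> emit 'e', reset
Bit 1: prefix='0' -> emit 'e', reset
Bit 2: prefix='1' (no match yet)
Bit 3: prefix='10' -> emit 'j', reset
Bit 4: prefix='0' -> emit 'e', reset
Bit 5: prefix='1' (no match yet)
Bit 6: prefix='10' -> emit 'j', reset

Answer: 5 j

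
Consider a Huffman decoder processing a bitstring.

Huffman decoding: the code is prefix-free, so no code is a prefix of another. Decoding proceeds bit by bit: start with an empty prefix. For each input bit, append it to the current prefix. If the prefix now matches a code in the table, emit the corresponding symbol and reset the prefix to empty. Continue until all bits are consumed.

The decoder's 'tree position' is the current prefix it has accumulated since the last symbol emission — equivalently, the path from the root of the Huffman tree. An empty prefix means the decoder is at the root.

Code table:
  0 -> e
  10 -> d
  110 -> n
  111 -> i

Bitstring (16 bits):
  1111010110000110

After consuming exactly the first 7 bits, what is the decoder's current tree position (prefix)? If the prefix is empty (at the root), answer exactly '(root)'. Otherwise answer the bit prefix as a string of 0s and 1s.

Bit 0: prefix='1' (no match yet)
Bit 1: prefix='11' (no match yet)
Bit 2: prefix='111' -> emit 'i', reset
Bit 3: prefix='1' (no match yet)
Bit 4: prefix='10' -> emit 'd', reset
Bit 5: prefix='1' (no match yet)
Bit 6: prefix='10' -> emit 'd', reset

Answer: (root)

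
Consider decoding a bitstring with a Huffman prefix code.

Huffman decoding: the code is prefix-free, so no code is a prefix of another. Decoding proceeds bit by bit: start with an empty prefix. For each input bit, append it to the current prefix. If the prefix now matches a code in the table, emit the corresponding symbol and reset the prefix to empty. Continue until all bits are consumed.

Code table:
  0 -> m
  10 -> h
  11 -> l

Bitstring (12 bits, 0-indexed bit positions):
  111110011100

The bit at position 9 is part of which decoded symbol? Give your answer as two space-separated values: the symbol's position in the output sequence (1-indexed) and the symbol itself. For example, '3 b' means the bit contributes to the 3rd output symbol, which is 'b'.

Answer: 6 h

Derivation:
Bit 0: prefix='1' (no match yet)
Bit 1: prefix='11' -> emit 'l', reset
Bit 2: prefix='1' (no match yet)
Bit 3: prefix='11' -> emit 'l', reset
Bit 4: prefix='1' (no match yet)
Bit 5: prefix='10' -> emit 'h', reset
Bit 6: prefix='0' -> emit 'm', reset
Bit 7: prefix='1' (no match yet)
Bit 8: prefix='11' -> emit 'l', reset
Bit 9: prefix='1' (no match yet)
Bit 10: prefix='10' -> emit 'h', reset
Bit 11: prefix='0' -> emit 'm', reset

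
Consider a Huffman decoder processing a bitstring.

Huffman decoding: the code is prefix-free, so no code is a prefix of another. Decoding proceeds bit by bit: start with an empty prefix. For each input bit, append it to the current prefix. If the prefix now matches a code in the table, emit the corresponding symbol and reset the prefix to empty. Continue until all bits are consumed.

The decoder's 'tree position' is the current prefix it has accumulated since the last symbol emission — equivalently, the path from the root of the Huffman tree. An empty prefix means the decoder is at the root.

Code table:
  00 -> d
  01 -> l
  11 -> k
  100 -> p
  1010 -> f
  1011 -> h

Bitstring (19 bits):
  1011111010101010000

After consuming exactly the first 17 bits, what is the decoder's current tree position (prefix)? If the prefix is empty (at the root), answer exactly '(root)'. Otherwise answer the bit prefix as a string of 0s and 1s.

Bit 0: prefix='1' (no match yet)
Bit 1: prefix='10' (no match yet)
Bit 2: prefix='101' (no match yet)
Bit 3: prefix='1011' -> emit 'h', reset
Bit 4: prefix='1' (no match yet)
Bit 5: prefix='11' -> emit 'k', reset
Bit 6: prefix='1' (no match yet)
Bit 7: prefix='10' (no match yet)
Bit 8: prefix='101' (no match yet)
Bit 9: prefix='1010' -> emit 'f', reset
Bit 10: prefix='1' (no match yet)
Bit 11: prefix='10' (no match yet)
Bit 12: prefix='101' (no match yet)
Bit 13: prefix='1010' -> emit 'f', reset
Bit 14: prefix='1' (no match yet)
Bit 15: prefix='10' (no match yet)
Bit 16: prefix='100' -> emit 'p', reset

Answer: (root)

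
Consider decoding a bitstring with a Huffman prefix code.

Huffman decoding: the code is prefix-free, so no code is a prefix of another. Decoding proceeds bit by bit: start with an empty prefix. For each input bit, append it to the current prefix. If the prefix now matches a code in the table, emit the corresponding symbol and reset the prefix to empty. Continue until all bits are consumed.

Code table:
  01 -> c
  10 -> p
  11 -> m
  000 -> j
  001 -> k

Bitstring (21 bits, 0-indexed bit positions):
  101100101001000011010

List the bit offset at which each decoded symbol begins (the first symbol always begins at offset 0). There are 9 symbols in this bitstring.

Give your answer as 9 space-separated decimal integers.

Bit 0: prefix='1' (no match yet)
Bit 1: prefix='10' -> emit 'p', reset
Bit 2: prefix='1' (no match yet)
Bit 3: prefix='11' -> emit 'm', reset
Bit 4: prefix='0' (no match yet)
Bit 5: prefix='00' (no match yet)
Bit 6: prefix='001' -> emit 'k', reset
Bit 7: prefix='0' (no match yet)
Bit 8: prefix='01' -> emit 'c', reset
Bit 9: prefix='0' (no match yet)
Bit 10: prefix='00' (no match yet)
Bit 11: prefix='001' -> emit 'k', reset
Bit 12: prefix='0' (no match yet)
Bit 13: prefix='00' (no match yet)
Bit 14: prefix='000' -> emit 'j', reset
Bit 15: prefix='0' (no match yet)
Bit 16: prefix='01' -> emit 'c', reset
Bit 17: prefix='1' (no match yet)
Bit 18: prefix='10' -> emit 'p', reset
Bit 19: prefix='1' (no match yet)
Bit 20: prefix='10' -> emit 'p', reset

Answer: 0 2 4 7 9 12 15 17 19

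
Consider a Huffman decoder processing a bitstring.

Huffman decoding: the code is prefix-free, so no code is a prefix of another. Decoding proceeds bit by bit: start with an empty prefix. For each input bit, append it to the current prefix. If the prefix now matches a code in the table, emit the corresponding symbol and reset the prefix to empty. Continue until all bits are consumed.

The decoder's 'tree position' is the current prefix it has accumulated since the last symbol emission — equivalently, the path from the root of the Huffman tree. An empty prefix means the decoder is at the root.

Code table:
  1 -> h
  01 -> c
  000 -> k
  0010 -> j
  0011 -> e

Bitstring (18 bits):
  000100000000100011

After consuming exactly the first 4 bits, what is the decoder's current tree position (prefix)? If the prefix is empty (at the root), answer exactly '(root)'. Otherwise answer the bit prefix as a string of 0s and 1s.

Bit 0: prefix='0' (no match yet)
Bit 1: prefix='00' (no match yet)
Bit 2: prefix='000' -> emit 'k', reset
Bit 3: prefix='1' -> emit 'h', reset

Answer: (root)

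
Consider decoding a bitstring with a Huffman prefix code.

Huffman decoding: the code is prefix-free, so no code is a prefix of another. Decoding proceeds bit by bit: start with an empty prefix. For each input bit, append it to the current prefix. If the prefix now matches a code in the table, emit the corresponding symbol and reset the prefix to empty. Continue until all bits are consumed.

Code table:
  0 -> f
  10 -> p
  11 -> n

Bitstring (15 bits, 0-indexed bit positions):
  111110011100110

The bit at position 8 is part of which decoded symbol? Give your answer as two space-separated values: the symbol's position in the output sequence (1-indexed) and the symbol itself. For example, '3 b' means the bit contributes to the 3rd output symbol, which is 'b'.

Bit 0: prefix='1' (no match yet)
Bit 1: prefix='11' -> emit 'n', reset
Bit 2: prefix='1' (no match yet)
Bit 3: prefix='11' -> emit 'n', reset
Bit 4: prefix='1' (no match yet)
Bit 5: prefix='10' -> emit 'p', reset
Bit 6: prefix='0' -> emit 'f', reset
Bit 7: prefix='1' (no match yet)
Bit 8: prefix='11' -> emit 'n', reset
Bit 9: prefix='1' (no match yet)
Bit 10: prefix='10' -> emit 'p', reset
Bit 11: prefix='0' -> emit 'f', reset
Bit 12: prefix='1' (no match yet)

Answer: 5 n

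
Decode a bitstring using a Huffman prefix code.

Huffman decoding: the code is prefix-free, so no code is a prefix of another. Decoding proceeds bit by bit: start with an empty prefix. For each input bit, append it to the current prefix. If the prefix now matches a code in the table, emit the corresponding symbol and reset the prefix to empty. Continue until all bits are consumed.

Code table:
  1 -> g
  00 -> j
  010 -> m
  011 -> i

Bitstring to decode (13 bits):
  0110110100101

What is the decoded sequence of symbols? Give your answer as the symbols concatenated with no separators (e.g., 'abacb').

Answer: iimmg

Derivation:
Bit 0: prefix='0' (no match yet)
Bit 1: prefix='01' (no match yet)
Bit 2: prefix='011' -> emit 'i', reset
Bit 3: prefix='0' (no match yet)
Bit 4: prefix='01' (no match yet)
Bit 5: prefix='011' -> emit 'i', reset
Bit 6: prefix='0' (no match yet)
Bit 7: prefix='01' (no match yet)
Bit 8: prefix='010' -> emit 'm', reset
Bit 9: prefix='0' (no match yet)
Bit 10: prefix='01' (no match yet)
Bit 11: prefix='010' -> emit 'm', reset
Bit 12: prefix='1' -> emit 'g', reset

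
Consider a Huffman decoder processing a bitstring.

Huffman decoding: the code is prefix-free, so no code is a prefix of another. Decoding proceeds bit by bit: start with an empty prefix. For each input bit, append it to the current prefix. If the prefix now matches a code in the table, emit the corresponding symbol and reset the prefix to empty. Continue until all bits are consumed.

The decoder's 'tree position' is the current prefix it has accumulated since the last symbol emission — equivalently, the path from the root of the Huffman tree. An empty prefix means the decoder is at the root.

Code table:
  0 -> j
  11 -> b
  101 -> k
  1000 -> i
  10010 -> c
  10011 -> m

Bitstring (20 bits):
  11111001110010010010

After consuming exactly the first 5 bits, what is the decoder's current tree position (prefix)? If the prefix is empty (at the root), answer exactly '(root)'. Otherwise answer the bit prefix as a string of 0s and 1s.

Bit 0: prefix='1' (no match yet)
Bit 1: prefix='11' -> emit 'b', reset
Bit 2: prefix='1' (no match yet)
Bit 3: prefix='11' -> emit 'b', reset
Bit 4: prefix='1' (no match yet)

Answer: 1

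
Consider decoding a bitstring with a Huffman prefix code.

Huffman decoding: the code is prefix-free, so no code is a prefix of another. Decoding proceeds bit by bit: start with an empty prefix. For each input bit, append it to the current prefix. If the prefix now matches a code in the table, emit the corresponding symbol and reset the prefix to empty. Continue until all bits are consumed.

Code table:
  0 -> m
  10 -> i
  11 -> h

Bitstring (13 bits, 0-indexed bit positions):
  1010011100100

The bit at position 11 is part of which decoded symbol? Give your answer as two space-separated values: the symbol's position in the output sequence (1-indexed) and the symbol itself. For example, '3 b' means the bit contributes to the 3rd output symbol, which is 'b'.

Answer: 7 i

Derivation:
Bit 0: prefix='1' (no match yet)
Bit 1: prefix='10' -> emit 'i', reset
Bit 2: prefix='1' (no match yet)
Bit 3: prefix='10' -> emit 'i', reset
Bit 4: prefix='0' -> emit 'm', reset
Bit 5: prefix='1' (no match yet)
Bit 6: prefix='11' -> emit 'h', reset
Bit 7: prefix='1' (no match yet)
Bit 8: prefix='10' -> emit 'i', reset
Bit 9: prefix='0' -> emit 'm', reset
Bit 10: prefix='1' (no match yet)
Bit 11: prefix='10' -> emit 'i', reset
Bit 12: prefix='0' -> emit 'm', reset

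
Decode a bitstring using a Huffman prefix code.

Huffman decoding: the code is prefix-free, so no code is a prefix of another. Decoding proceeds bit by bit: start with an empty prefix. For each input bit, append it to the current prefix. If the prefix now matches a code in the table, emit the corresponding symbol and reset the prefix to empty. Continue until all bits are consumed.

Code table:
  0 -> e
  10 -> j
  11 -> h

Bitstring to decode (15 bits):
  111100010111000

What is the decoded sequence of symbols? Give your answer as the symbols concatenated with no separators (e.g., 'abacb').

Answer: hheeejhjee

Derivation:
Bit 0: prefix='1' (no match yet)
Bit 1: prefix='11' -> emit 'h', reset
Bit 2: prefix='1' (no match yet)
Bit 3: prefix='11' -> emit 'h', reset
Bit 4: prefix='0' -> emit 'e', reset
Bit 5: prefix='0' -> emit 'e', reset
Bit 6: prefix='0' -> emit 'e', reset
Bit 7: prefix='1' (no match yet)
Bit 8: prefix='10' -> emit 'j', reset
Bit 9: prefix='1' (no match yet)
Bit 10: prefix='11' -> emit 'h', reset
Bit 11: prefix='1' (no match yet)
Bit 12: prefix='10' -> emit 'j', reset
Bit 13: prefix='0' -> emit 'e', reset
Bit 14: prefix='0' -> emit 'e', reset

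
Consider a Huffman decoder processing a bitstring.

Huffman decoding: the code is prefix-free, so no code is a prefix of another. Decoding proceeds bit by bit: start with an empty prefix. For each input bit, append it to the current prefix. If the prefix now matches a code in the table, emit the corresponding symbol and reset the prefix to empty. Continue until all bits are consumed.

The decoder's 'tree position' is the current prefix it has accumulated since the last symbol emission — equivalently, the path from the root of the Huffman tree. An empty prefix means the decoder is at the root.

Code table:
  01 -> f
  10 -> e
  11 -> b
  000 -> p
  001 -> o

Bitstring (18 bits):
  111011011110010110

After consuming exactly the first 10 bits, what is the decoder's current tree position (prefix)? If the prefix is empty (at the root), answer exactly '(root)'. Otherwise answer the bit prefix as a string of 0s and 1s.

Bit 0: prefix='1' (no match yet)
Bit 1: prefix='11' -> emit 'b', reset
Bit 2: prefix='1' (no match yet)
Bit 3: prefix='10' -> emit 'e', reset
Bit 4: prefix='1' (no match yet)
Bit 5: prefix='11' -> emit 'b', reset
Bit 6: prefix='0' (no match yet)
Bit 7: prefix='01' -> emit 'f', reset
Bit 8: prefix='1' (no match yet)
Bit 9: prefix='11' -> emit 'b', reset

Answer: (root)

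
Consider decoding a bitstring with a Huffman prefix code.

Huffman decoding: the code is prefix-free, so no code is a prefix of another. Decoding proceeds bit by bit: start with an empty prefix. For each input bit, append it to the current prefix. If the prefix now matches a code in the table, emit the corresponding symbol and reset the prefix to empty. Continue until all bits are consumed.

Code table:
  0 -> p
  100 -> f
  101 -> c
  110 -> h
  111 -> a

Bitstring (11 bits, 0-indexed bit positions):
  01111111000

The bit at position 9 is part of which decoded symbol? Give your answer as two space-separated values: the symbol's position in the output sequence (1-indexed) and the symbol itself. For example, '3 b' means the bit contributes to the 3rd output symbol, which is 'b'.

Answer: 4 f

Derivation:
Bit 0: prefix='0' -> emit 'p', reset
Bit 1: prefix='1' (no match yet)
Bit 2: prefix='11' (no match yet)
Bit 3: prefix='111' -> emit 'a', reset
Bit 4: prefix='1' (no match yet)
Bit 5: prefix='11' (no match yet)
Bit 6: prefix='111' -> emit 'a', reset
Bit 7: prefix='1' (no match yet)
Bit 8: prefix='10' (no match yet)
Bit 9: prefix='100' -> emit 'f', reset
Bit 10: prefix='0' -> emit 'p', reset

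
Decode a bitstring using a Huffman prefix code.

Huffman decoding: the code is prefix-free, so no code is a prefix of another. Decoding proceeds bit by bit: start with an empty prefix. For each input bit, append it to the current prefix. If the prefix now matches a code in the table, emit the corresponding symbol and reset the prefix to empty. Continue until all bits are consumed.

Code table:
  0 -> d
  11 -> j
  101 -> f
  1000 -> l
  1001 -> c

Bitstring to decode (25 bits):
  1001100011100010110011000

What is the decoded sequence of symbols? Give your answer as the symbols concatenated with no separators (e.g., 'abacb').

Bit 0: prefix='1' (no match yet)
Bit 1: prefix='10' (no match yet)
Bit 2: prefix='100' (no match yet)
Bit 3: prefix='1001' -> emit 'c', reset
Bit 4: prefix='1' (no match yet)
Bit 5: prefix='10' (no match yet)
Bit 6: prefix='100' (no match yet)
Bit 7: prefix='1000' -> emit 'l', reset
Bit 8: prefix='1' (no match yet)
Bit 9: prefix='11' -> emit 'j', reset
Bit 10: prefix='1' (no match yet)
Bit 11: prefix='10' (no match yet)
Bit 12: prefix='100' (no match yet)
Bit 13: prefix='1000' -> emit 'l', reset
Bit 14: prefix='1' (no match yet)
Bit 15: prefix='10' (no match yet)
Bit 16: prefix='101' -> emit 'f', reset
Bit 17: prefix='1' (no match yet)
Bit 18: prefix='10' (no match yet)
Bit 19: prefix='100' (no match yet)
Bit 20: prefix='1001' -> emit 'c', reset
Bit 21: prefix='1' (no match yet)
Bit 22: prefix='10' (no match yet)
Bit 23: prefix='100' (no match yet)
Bit 24: prefix='1000' -> emit 'l', reset

Answer: cljlfcl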